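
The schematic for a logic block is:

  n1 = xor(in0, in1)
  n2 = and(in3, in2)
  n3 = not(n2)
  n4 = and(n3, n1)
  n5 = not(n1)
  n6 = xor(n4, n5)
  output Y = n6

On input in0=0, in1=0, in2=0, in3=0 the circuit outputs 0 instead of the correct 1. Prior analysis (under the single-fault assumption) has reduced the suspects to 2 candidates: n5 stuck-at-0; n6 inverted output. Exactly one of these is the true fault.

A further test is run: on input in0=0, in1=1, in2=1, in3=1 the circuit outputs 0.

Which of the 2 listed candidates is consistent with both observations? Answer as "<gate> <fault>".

n5 stuck-at-0

Evaluate each candidate on input in0=0, in1=1, in2=1, in3=1:
  n5 stuck-at-0: n1=1, n2=1, n3=0, n4=0, n5=0 [stuck-at-0], n6=0 → 0 — matches
  n6 inverted output: n1=1, n2=1, n3=0, n4=0, n5=0, n6=1 [inverted output] → 1 — eliminated
Only n5 stuck-at-0 reproduces the observed 0.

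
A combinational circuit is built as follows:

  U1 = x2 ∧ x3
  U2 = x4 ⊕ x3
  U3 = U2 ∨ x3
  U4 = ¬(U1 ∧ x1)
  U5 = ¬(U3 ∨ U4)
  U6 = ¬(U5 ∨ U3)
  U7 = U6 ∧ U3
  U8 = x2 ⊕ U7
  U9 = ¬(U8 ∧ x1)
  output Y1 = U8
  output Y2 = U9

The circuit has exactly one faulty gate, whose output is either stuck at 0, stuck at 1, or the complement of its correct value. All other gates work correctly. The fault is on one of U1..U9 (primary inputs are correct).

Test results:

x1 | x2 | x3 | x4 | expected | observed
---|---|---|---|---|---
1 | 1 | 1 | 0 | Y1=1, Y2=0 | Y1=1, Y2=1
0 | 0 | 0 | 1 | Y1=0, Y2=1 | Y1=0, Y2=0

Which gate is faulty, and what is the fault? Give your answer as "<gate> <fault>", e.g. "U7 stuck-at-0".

U9 inverted output

Fault-free values for test 1 (x1=1, x2=1, x3=1, x4=0): U1=1, U2=1, U3=1, U4=0, U5=0, U6=0, U7=0, U8=1, U9=0, giving Y1=1, Y2=0. Observed Y1=1, Y2=1.
Test 1: faults giving observed Y1=1, Y2=1 are {U9 stuck-at-1, U9 inverted output}.
Test 2 (x1=0, x2=0, x3=0, x4=1): fault-free U1=0, U2=1, U3=1, U4=1, U5=0, U6=0, U7=0, U8=0, U9=1 → Y1=0, Y2=1; observed Y1=0, Y2=0. Eliminates U9 stuck-at-1.
Only U9 inverted output is consistent with every test.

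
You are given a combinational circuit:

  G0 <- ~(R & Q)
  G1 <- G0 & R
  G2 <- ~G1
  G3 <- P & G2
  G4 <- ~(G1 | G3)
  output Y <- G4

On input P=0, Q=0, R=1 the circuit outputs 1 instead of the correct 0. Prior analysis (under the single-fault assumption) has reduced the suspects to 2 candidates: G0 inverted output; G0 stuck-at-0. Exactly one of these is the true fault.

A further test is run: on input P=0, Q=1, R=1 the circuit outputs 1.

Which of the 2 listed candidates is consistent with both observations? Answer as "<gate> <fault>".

Evaluate each candidate on input P=0, Q=1, R=1:
  G0 inverted output: G0=1 [inverted output], G1=1, G2=0, G3=0, G4=0 → 0 — eliminated
  G0 stuck-at-0: G0=0 [stuck-at-0], G1=0, G2=1, G3=0, G4=1 → 1 — matches
Only G0 stuck-at-0 reproduces the observed 1.

G0 stuck-at-0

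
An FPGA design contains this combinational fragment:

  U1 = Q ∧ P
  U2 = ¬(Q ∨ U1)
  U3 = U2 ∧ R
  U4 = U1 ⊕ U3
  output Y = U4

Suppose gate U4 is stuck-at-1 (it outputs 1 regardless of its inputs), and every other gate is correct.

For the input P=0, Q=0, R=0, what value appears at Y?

Propagate with U4 forced: U1=0, U2=1, U3=0, U4=1 [stuck-at-1].
So Y = 1. (Without the fault it would be 0.)

1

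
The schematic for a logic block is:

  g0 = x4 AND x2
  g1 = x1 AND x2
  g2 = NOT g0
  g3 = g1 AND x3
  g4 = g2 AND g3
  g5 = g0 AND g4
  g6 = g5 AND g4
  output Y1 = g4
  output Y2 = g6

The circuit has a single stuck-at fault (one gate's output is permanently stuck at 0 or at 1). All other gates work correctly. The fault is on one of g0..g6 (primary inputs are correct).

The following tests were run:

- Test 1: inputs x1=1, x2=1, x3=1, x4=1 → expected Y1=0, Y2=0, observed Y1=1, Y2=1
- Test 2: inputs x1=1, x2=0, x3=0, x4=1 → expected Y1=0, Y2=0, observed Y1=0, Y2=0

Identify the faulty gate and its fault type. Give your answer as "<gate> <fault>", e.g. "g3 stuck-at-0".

Fault-free values for test 1 (x1=1, x2=1, x3=1, x4=1): g0=1, g1=1, g2=0, g3=1, g4=0, g5=0, g6=0, giving Y1=0, Y2=0. Observed Y1=1, Y2=1.
Test 1: faults giving observed Y1=1, Y2=1 are {g2 stuck-at-1, g4 stuck-at-1}.
Test 2 (x1=1, x2=0, x3=0, x4=1): fault-free g0=0, g1=0, g2=1, g3=0, g4=0, g5=0, g6=0 → Y1=0, Y2=0; observed Y1=0, Y2=0. Eliminates g4 stuck-at-1.
Only g2 stuck-at-1 is consistent with every test.

g2 stuck-at-1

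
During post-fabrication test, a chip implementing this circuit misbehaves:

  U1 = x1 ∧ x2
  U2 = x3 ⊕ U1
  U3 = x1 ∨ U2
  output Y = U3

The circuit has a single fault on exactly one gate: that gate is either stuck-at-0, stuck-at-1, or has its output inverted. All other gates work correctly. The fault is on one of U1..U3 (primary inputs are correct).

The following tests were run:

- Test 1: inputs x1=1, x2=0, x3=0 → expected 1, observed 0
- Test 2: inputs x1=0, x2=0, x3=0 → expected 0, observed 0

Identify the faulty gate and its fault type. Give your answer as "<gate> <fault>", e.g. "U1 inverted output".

Fault-free values for test 1 (x1=1, x2=0, x3=0): U1=0, U2=0, U3=1, giving Y=1. Observed 0.
Test 1: faults giving observed 0 are {U3 stuck-at-0, U3 inverted output}.
Test 2 (x1=0, x2=0, x3=0): fault-free U1=0, U2=0, U3=0 → 0; observed 0. Eliminates U3 inverted output.
Only U3 stuck-at-0 is consistent with every test.

U3 stuck-at-0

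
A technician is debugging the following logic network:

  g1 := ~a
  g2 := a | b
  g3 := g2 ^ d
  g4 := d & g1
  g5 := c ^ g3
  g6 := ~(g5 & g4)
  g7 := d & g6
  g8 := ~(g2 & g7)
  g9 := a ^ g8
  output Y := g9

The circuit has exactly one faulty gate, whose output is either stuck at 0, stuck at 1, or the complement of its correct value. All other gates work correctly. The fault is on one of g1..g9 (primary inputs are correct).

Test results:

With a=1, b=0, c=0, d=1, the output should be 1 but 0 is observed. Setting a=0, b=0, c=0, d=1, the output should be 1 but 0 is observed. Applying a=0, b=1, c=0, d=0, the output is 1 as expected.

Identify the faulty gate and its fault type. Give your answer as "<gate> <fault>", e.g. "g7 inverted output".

g2 inverted output

Fault-free values for test 1 (a=1, b=0, c=0, d=1): g1=0, g2=1, g3=0, g4=0, g5=0, g6=1, g7=1, g8=0, g9=1, giving Y=1. Observed 0.
Test 1: faults giving observed 0 are {g2 stuck-at-0, g2 inverted output, g6 stuck-at-0, g6 inverted output, g7 stuck-at-0, g7 inverted output, g8 stuck-at-1, g8 inverted output, g9 stuck-at-0, g9 inverted output}.
Test 2 (a=0, b=0, c=0, d=1): fault-free g1=1, g2=0, g3=1, g4=1, g5=1, g6=0, g7=0, g8=1, g9=1 → 1; observed 0. Eliminates g2 stuck-at-0, g6 stuck-at-0, g6 inverted output, g7 stuck-at-0, g7 inverted output, g8 stuck-at-1.
Test 3 (a=0, b=1, c=0, d=0): fault-free g1=1, g2=1, g3=1, g4=0, g5=1, g6=1, g7=0, g8=1, g9=1 → 1; observed 1. Eliminates g8 inverted output, g9 stuck-at-0, g9 inverted output.
Only g2 inverted output is consistent with every test.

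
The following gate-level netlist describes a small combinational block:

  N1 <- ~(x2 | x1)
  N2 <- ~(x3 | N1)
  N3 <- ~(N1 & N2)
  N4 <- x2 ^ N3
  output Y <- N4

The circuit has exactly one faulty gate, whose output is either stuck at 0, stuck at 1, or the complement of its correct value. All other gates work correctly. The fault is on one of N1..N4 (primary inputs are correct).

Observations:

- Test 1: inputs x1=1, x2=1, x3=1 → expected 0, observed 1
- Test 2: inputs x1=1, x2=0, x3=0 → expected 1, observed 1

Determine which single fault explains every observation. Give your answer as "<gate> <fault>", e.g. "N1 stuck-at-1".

Fault-free values for test 1 (x1=1, x2=1, x3=1): N1=0, N2=0, N3=1, N4=0, giving Y=0. Observed 1.
Test 1: faults giving observed 1 are {N3 stuck-at-0, N3 inverted output, N4 stuck-at-1, N4 inverted output}.
Test 2 (x1=1, x2=0, x3=0): fault-free N1=0, N2=1, N3=1, N4=1 → 1; observed 1. Eliminates N3 stuck-at-0, N3 inverted output, N4 inverted output.
Only N4 stuck-at-1 is consistent with every test.

N4 stuck-at-1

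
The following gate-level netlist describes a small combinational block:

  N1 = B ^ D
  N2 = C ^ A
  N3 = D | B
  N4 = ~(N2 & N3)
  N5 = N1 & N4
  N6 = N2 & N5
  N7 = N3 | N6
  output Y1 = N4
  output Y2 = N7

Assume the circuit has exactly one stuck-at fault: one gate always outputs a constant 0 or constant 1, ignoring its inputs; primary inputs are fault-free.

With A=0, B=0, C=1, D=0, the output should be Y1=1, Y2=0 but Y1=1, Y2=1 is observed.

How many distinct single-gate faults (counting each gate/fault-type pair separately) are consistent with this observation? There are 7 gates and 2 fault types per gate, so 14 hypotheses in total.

Fault-free: N1=0, N2=1, N3=0, N4=1, N5=0, N6=0, N7=0 → Y1=1, Y2=0. Observed Y1=1, Y2=1.
  N1 stuck-at-0: output Y1=1, Y2=0 ✗
  N1 stuck-at-1: output Y1=1, Y2=1 ✓
  N2 stuck-at-0: output Y1=1, Y2=0 ✗
  N2 stuck-at-1: output Y1=1, Y2=0 ✗
  N3 stuck-at-0: output Y1=1, Y2=0 ✗
  N3 stuck-at-1: output Y1=0, Y2=1 ✗
  N4 stuck-at-0: output Y1=0, Y2=0 ✗
  N4 stuck-at-1: output Y1=1, Y2=0 ✗
  N5 stuck-at-0: output Y1=1, Y2=0 ✗
  N5 stuck-at-1: output Y1=1, Y2=1 ✓
  N6 stuck-at-0: output Y1=1, Y2=0 ✗
  N6 stuck-at-1: output Y1=1, Y2=1 ✓
  N7 stuck-at-0: output Y1=1, Y2=0 ✗
  N7 stuck-at-1: output Y1=1, Y2=1 ✓
Consistent faults: {N1 stuck-at-1, N5 stuck-at-1, N6 stuck-at-1, N7 stuck-at-1} — 4 in all.

4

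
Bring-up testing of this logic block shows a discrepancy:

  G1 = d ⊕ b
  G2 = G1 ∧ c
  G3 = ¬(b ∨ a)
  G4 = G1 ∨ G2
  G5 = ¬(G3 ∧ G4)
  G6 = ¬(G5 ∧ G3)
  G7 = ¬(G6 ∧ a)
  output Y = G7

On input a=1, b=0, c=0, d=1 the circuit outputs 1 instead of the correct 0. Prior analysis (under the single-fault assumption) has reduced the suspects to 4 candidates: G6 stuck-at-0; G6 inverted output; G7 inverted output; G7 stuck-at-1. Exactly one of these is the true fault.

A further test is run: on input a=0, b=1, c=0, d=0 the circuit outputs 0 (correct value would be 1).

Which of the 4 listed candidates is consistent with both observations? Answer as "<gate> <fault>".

G7 inverted output

Evaluate each candidate on input a=0, b=1, c=0, d=0:
  G6 stuck-at-0: G1=1, G2=0, G3=0, G4=1, G5=1, G6=0 [stuck-at-0], G7=1 → 1 — eliminated
  G6 inverted output: G1=1, G2=0, G3=0, G4=1, G5=1, G6=0 [inverted output], G7=1 → 1 — eliminated
  G7 inverted output: G1=1, G2=0, G3=0, G4=1, G5=1, G6=1, G7=0 [inverted output] → 0 — matches
  G7 stuck-at-1: G1=1, G2=0, G3=0, G4=1, G5=1, G6=1, G7=1 [stuck-at-1] → 1 — eliminated
Only G7 inverted output reproduces the observed 0.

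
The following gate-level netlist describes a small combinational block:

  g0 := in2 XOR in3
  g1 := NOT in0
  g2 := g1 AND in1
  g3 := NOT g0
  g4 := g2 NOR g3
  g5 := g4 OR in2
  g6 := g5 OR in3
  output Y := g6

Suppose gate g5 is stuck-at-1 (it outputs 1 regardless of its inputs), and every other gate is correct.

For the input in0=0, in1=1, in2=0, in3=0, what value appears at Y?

1

Propagate with g5 forced: g0=0, g1=1, g2=1, g3=1, g4=0, g5=1 [stuck-at-1], g6=1.
So Y = 1. (Without the fault it would be 0.)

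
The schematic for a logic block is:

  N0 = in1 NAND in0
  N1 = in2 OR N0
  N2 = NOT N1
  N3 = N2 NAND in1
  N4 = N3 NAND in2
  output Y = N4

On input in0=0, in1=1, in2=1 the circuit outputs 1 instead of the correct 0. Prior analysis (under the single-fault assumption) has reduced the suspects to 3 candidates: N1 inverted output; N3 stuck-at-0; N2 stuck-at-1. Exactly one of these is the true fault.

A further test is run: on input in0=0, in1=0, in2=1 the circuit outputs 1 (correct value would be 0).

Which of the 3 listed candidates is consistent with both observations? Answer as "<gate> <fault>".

N3 stuck-at-0

Evaluate each candidate on input in0=0, in1=0, in2=1:
  N1 inverted output: N0=1, N1=0 [inverted output], N2=1, N3=1, N4=0 → 0 — eliminated
  N3 stuck-at-0: N0=1, N1=1, N2=0, N3=0 [stuck-at-0], N4=1 → 1 — matches
  N2 stuck-at-1: N0=1, N1=1, N2=1 [stuck-at-1], N3=1, N4=0 → 0 — eliminated
Only N3 stuck-at-0 reproduces the observed 1.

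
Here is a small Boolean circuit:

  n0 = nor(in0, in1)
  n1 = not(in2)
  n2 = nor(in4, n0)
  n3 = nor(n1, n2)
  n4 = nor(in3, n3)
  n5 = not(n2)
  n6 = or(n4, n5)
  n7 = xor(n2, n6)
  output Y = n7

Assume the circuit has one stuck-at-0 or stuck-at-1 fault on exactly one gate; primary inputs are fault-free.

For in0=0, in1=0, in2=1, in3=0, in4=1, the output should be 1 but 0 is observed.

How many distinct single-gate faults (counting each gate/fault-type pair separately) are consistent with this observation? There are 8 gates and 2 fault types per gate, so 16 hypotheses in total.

4

Fault-free: n0=1, n1=0, n2=0, n3=1, n4=0, n5=1, n6=1, n7=1 → 1. Observed 0.
  n0: none of the 2 fault types match ✗
  n1: none of the 2 fault types match ✗
  n2: stuck-at-1 ✓; others ✗
  n3: none of the 2 fault types match ✗
  n4: none of the 2 fault types match ✗
  n5: stuck-at-0 ✓; others ✗
  n6: stuck-at-0 ✓; others ✗
  n7: stuck-at-0 ✓; others ✗
Consistent faults: {n2 stuck-at-1, n5 stuck-at-0, n6 stuck-at-0, n7 stuck-at-0} — 4 in all.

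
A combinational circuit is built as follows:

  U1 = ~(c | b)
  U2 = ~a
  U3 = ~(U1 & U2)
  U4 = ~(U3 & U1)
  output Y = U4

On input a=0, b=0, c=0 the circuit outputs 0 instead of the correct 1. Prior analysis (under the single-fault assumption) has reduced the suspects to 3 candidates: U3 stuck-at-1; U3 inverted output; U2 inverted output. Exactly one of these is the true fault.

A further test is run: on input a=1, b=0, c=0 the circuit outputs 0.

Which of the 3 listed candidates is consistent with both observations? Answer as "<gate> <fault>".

Evaluate each candidate on input a=1, b=0, c=0:
  U3 stuck-at-1: U1=1, U2=0, U3=1 [stuck-at-1], U4=0 → 0 — matches
  U3 inverted output: U1=1, U2=0, U3=0 [inverted output], U4=1 → 1 — eliminated
  U2 inverted output: U1=1, U2=1 [inverted output], U3=0, U4=1 → 1 — eliminated
Only U3 stuck-at-1 reproduces the observed 0.

U3 stuck-at-1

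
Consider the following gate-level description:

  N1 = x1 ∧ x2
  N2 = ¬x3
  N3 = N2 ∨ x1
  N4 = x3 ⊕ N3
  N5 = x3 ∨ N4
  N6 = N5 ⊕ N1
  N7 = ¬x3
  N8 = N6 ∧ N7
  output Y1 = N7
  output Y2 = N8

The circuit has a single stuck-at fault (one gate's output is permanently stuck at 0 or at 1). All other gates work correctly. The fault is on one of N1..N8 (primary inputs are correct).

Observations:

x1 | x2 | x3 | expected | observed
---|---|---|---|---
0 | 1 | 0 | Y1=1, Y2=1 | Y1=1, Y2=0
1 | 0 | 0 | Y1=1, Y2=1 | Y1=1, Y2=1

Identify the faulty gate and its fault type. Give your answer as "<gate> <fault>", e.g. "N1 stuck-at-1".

Fault-free values for test 1 (x1=0, x2=1, x3=0): N1=0, N2=1, N3=1, N4=1, N5=1, N6=1, N7=1, N8=1, giving Y1=1, Y2=1. Observed Y1=1, Y2=0.
Test 1: faults giving observed Y1=1, Y2=0 are {N1 stuck-at-1, N2 stuck-at-0, N3 stuck-at-0, N4 stuck-at-0, N5 stuck-at-0, N6 stuck-at-0, N8 stuck-at-0}.
Test 2 (x1=1, x2=0, x3=0): fault-free N1=0, N2=1, N3=1, N4=1, N5=1, N6=1, N7=1, N8=1 → Y1=1, Y2=1; observed Y1=1, Y2=1. Eliminates N1 stuck-at-1, N3 stuck-at-0, N4 stuck-at-0, N5 stuck-at-0, N6 stuck-at-0, N8 stuck-at-0.
Only N2 stuck-at-0 is consistent with every test.

N2 stuck-at-0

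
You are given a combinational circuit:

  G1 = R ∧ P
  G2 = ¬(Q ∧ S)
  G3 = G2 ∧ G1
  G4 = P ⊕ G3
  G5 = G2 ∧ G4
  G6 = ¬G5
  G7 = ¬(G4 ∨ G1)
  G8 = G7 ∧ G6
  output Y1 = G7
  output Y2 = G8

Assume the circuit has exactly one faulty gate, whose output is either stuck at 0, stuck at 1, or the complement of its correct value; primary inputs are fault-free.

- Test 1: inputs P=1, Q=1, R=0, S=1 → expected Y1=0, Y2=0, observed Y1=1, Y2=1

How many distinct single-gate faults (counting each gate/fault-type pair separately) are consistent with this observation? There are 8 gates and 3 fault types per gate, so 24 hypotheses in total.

Fault-free: G1=0, G2=0, G3=0, G4=1, G5=0, G6=1, G7=0, G8=0 → Y1=0, Y2=0. Observed Y1=1, Y2=1.
  G1: none of the 3 fault types match ✗
  G2: none of the 3 fault types match ✗
  G3: stuck-at-1, inverted output ✓; others ✗
  G4: stuck-at-0, inverted output ✓; others ✗
  G5: none of the 3 fault types match ✗
  G6: none of the 3 fault types match ✗
  G7: stuck-at-1, inverted output ✓; others ✗
  G8: none of the 3 fault types match ✗
Consistent faults: {G3 stuck-at-1, G3 inverted output, G4 stuck-at-0, G4 inverted output, G7 stuck-at-1, G7 inverted output} — 6 in all.

6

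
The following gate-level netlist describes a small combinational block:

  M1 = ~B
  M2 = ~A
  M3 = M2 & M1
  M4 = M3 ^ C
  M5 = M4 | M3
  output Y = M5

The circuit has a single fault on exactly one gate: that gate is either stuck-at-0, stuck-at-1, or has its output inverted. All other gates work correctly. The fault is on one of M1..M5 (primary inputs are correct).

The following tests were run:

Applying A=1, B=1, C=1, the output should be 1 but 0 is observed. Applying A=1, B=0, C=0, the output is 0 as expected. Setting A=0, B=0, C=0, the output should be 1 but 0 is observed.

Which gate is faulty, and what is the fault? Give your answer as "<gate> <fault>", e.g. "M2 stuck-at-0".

M5 stuck-at-0

Fault-free values for test 1 (A=1, B=1, C=1): M1=0, M2=0, M3=0, M4=1, M5=1, giving Y=1. Observed 0.
Test 1: faults giving observed 0 are {M4 stuck-at-0, M4 inverted output, M5 stuck-at-0, M5 inverted output}.
Test 2 (A=1, B=0, C=0): fault-free M1=1, M2=0, M3=0, M4=0, M5=0 → 0; observed 0. Eliminates M4 inverted output, M5 inverted output.
Test 3 (A=0, B=0, C=0): fault-free M1=1, M2=1, M3=1, M4=1, M5=1 → 1; observed 0. Eliminates M4 stuck-at-0.
Only M5 stuck-at-0 is consistent with every test.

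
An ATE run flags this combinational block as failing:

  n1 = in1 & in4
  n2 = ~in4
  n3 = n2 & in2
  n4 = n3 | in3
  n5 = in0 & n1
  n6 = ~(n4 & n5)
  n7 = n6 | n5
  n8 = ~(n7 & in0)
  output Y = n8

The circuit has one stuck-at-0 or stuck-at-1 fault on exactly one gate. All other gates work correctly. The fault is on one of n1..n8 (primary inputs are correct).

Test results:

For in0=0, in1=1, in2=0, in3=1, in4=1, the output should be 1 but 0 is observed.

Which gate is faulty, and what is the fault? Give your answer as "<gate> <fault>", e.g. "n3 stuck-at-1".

n8 stuck-at-0

Fault-free values for test 1 (in0=0, in1=1, in2=0, in3=1, in4=1): n1=1, n2=0, n3=0, n4=1, n5=0, n6=1, n7=1, n8=1, giving Y=1. Observed 0.
Test 1: faults giving observed 0 are {n8 stuck-at-0}.
Only n8 stuck-at-0 is consistent with every test.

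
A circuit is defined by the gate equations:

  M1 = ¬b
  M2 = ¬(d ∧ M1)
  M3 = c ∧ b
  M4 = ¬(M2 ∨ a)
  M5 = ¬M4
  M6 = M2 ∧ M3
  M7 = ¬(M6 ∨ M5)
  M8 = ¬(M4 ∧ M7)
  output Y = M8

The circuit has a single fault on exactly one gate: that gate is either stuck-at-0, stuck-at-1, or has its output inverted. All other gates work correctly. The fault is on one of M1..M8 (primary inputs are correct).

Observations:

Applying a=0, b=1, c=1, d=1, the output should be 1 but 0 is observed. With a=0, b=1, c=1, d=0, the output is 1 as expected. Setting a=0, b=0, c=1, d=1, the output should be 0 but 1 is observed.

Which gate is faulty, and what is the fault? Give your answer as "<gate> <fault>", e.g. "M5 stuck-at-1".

Fault-free values for test 1 (a=0, b=1, c=1, d=1): M1=0, M2=1, M3=1, M4=0, M5=1, M6=1, M7=0, M8=1, giving Y=1. Observed 0.
Test 1: faults giving observed 0 are {M1 stuck-at-1, M1 inverted output, M2 stuck-at-0, M2 inverted output, M8 stuck-at-0, M8 inverted output}.
Test 2 (a=0, b=1, c=1, d=0): fault-free M1=0, M2=1, M3=1, M4=0, M5=1, M6=1, M7=0, M8=1 → 1; observed 1. Eliminates M2 stuck-at-0, M2 inverted output, M8 stuck-at-0, M8 inverted output.
Test 3 (a=0, b=0, c=1, d=1): fault-free M1=1, M2=0, M3=0, M4=1, M5=0, M6=0, M7=1, M8=0 → 0; observed 1. Eliminates M1 stuck-at-1.
Only M1 inverted output is consistent with every test.

M1 inverted output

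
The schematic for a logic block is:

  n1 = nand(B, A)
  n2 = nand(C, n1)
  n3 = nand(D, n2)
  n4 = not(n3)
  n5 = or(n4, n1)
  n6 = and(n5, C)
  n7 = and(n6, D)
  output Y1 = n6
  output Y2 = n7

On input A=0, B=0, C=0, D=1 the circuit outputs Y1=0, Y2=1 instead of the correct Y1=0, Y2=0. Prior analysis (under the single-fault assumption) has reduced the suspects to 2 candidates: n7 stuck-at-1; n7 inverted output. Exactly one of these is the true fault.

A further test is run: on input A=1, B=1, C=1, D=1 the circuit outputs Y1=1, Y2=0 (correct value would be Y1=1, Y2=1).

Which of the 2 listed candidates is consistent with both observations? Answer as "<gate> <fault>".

n7 inverted output

Evaluate each candidate on input A=1, B=1, C=1, D=1:
  n7 stuck-at-1: n1=0, n2=1, n3=0, n4=1, n5=1, n6=1, n7=1 [stuck-at-1] → Y1=1, Y2=1 — eliminated
  n7 inverted output: n1=0, n2=1, n3=0, n4=1, n5=1, n6=1, n7=0 [inverted output] → Y1=1, Y2=0 — matches
Only n7 inverted output reproduces the observed Y1=1, Y2=0.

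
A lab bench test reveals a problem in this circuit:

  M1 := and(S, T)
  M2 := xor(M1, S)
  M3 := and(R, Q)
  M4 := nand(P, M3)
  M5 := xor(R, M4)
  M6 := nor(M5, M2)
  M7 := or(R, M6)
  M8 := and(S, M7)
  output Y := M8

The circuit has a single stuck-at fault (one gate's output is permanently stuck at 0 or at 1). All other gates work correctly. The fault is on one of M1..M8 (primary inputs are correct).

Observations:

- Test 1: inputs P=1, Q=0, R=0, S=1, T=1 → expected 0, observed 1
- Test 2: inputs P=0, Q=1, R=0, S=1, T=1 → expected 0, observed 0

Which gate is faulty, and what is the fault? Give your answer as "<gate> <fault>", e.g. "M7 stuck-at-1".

Fault-free values for test 1 (P=1, Q=0, R=0, S=1, T=1): M1=1, M2=0, M3=0, M4=1, M5=1, M6=0, M7=0, M8=0, giving Y=0. Observed 1.
Test 1: faults giving observed 1 are {M3 stuck-at-1, M4 stuck-at-0, M5 stuck-at-0, M6 stuck-at-1, M7 stuck-at-1, M8 stuck-at-1}.
Test 2 (P=0, Q=1, R=0, S=1, T=1): fault-free M1=1, M2=0, M3=0, M4=1, M5=1, M6=0, M7=0, M8=0 → 0; observed 0. Eliminates M4 stuck-at-0, M5 stuck-at-0, M6 stuck-at-1, M7 stuck-at-1, M8 stuck-at-1.
Only M3 stuck-at-1 is consistent with every test.

M3 stuck-at-1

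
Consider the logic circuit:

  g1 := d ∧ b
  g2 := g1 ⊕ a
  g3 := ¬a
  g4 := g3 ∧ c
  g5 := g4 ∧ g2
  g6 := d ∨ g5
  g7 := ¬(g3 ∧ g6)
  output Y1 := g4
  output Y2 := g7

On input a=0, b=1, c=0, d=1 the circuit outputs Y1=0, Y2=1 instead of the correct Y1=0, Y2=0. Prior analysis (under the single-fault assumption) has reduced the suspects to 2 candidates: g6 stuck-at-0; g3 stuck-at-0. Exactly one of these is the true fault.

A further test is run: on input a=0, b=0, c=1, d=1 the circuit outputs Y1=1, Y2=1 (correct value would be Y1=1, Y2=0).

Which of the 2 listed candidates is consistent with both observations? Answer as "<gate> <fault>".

Evaluate each candidate on input a=0, b=0, c=1, d=1:
  g6 stuck-at-0: g1=0, g2=0, g3=1, g4=1, g5=0, g6=0 [stuck-at-0], g7=1 → Y1=1, Y2=1 — matches
  g3 stuck-at-0: g1=0, g2=0, g3=0 [stuck-at-0], g4=0, g5=0, g6=1, g7=1 → Y1=0, Y2=1 — eliminated
Only g6 stuck-at-0 reproduces the observed Y1=1, Y2=1.

g6 stuck-at-0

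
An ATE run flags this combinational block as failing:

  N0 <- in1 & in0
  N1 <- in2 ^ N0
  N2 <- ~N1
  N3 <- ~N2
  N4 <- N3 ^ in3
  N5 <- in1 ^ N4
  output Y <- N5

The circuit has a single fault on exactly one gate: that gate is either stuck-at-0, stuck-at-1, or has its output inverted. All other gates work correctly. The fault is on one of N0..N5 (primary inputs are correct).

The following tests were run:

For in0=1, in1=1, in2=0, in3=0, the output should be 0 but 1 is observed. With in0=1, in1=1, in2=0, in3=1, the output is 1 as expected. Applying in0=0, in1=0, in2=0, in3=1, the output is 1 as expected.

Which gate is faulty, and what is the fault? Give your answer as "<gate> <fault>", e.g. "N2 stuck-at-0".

N5 stuck-at-1

Fault-free values for test 1 (in0=1, in1=1, in2=0, in3=0): N0=1, N1=1, N2=0, N3=1, N4=1, N5=0, giving Y=0. Observed 1.
Test 1: faults giving observed 1 are {N0 stuck-at-0, N0 inverted output, N1 stuck-at-0, N1 inverted output, N2 stuck-at-1, N2 inverted output, N3 stuck-at-0, N3 inverted output, N4 stuck-at-0, N4 inverted output, N5 stuck-at-1, N5 inverted output}.
Test 2 (in0=1, in1=1, in2=0, in3=1): fault-free N0=1, N1=1, N2=0, N3=1, N4=0, N5=1 → 1; observed 1. Eliminates N0 stuck-at-0, N0 inverted output, N1 stuck-at-0, N1 inverted output, N2 stuck-at-1, N2 inverted output, N3 stuck-at-0, N3 inverted output, N4 inverted output, N5 inverted output.
Test 3 (in0=0, in1=0, in2=0, in3=1): fault-free N0=0, N1=0, N2=1, N3=0, N4=1, N5=1 → 1; observed 1. Eliminates N4 stuck-at-0.
Only N5 stuck-at-1 is consistent with every test.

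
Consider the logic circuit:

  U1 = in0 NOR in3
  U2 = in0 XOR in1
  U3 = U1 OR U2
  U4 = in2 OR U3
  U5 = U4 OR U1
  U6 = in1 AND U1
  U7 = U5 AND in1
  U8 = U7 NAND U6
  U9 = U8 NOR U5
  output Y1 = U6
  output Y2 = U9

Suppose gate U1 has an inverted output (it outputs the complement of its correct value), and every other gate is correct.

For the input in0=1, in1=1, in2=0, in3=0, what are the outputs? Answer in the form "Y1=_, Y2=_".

Y1=1, Y2=0

Propagate with U1 forced: U1=1 [inverted output], U2=0, U3=1, U4=1, U5=1, U6=1, U7=1, U8=0, U9=0.
So the outputs are Y1=1, Y2=0. (Without the fault they would be Y1=0, Y2=0.)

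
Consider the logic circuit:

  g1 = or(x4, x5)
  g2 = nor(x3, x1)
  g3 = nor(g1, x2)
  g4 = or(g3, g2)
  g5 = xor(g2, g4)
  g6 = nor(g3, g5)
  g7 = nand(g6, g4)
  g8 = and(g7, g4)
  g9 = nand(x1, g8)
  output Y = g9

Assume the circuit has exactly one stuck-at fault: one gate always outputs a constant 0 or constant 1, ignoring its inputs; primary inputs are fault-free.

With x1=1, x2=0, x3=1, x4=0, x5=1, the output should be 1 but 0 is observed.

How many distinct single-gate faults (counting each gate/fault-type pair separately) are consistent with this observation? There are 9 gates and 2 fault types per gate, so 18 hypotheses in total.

Fault-free: g1=1, g2=0, g3=0, g4=0, g5=0, g6=1, g7=1, g8=0, g9=1 → 1. Observed 0.
  g1: stuck-at-0 ✓; others ✗
  g2: none of the 2 fault types match ✗
  g3: stuck-at-1 ✓; others ✗
  g4: stuck-at-1 ✓; others ✗
  g5: none of the 2 fault types match ✗
  g6: none of the 2 fault types match ✗
  g7: none of the 2 fault types match ✗
  g8: stuck-at-1 ✓; others ✗
  g9: stuck-at-0 ✓; others ✗
Consistent faults: {g1 stuck-at-0, g3 stuck-at-1, g4 stuck-at-1, g8 stuck-at-1, g9 stuck-at-0} — 5 in all.

5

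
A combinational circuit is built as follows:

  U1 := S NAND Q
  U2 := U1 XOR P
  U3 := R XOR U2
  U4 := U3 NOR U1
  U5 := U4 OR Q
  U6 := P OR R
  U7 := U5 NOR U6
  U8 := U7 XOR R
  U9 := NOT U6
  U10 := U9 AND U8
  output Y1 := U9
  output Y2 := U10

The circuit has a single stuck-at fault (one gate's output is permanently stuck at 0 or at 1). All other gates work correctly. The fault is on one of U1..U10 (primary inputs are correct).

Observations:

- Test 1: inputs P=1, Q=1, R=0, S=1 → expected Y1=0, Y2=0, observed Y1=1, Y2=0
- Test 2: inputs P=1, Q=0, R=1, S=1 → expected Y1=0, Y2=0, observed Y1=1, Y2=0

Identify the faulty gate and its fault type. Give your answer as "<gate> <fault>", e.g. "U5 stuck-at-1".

U6 stuck-at-0

Fault-free values for test 1 (P=1, Q=1, R=0, S=1): U1=0, U2=1, U3=1, U4=0, U5=1, U6=1, U7=0, U8=0, U9=0, U10=0, giving Y1=0, Y2=0. Observed Y1=1, Y2=0.
Test 1: faults giving observed Y1=1, Y2=0 are {U6 stuck-at-0, U9 stuck-at-1}.
Test 2 (P=1, Q=0, R=1, S=1): fault-free U1=1, U2=0, U3=1, U4=0, U5=0, U6=1, U7=0, U8=1, U9=0, U10=0 → Y1=0, Y2=0; observed Y1=1, Y2=0. Eliminates U9 stuck-at-1.
Only U6 stuck-at-0 is consistent with every test.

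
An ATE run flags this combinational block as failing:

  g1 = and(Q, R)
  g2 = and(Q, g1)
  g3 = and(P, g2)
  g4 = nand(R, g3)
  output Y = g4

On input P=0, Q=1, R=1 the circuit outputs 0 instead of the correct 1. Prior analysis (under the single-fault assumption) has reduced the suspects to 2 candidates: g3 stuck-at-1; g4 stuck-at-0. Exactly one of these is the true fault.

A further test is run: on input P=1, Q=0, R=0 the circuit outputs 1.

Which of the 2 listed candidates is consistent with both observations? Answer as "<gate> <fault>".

g3 stuck-at-1

Evaluate each candidate on input P=1, Q=0, R=0:
  g3 stuck-at-1: g1=0, g2=0, g3=1 [stuck-at-1], g4=1 → 1 — matches
  g4 stuck-at-0: g1=0, g2=0, g3=0, g4=0 [stuck-at-0] → 0 — eliminated
Only g3 stuck-at-1 reproduces the observed 1.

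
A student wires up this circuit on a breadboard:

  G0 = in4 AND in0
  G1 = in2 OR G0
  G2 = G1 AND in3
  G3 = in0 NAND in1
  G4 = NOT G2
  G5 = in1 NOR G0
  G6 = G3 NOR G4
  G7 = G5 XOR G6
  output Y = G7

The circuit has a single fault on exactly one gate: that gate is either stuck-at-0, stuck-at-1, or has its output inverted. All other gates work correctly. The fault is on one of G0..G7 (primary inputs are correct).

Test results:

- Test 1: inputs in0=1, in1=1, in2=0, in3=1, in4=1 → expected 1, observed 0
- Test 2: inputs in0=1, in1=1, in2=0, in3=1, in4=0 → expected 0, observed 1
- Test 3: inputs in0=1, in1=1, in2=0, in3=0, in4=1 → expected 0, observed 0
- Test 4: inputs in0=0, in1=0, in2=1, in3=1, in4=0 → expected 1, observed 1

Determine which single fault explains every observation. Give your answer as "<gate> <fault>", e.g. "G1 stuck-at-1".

G1 inverted output

Fault-free values for test 1 (in0=1, in1=1, in2=0, in3=1, in4=1): G0=1, G1=1, G2=1, G3=0, G4=0, G5=0, G6=1, G7=1, giving Y=1. Observed 0.
Test 1: faults giving observed 0 are {G0 stuck-at-0, G0 inverted output, G1 stuck-at-0, G1 inverted output, G2 stuck-at-0, G2 inverted output, G3 stuck-at-1, G3 inverted output, G4 stuck-at-1, G4 inverted output, G5 stuck-at-1, G5 inverted output, G6 stuck-at-0, G6 inverted output, G7 stuck-at-0, G7 inverted output}.
Test 2 (in0=1, in1=1, in2=0, in3=1, in4=0): fault-free G0=0, G1=0, G2=0, G3=0, G4=1, G5=0, G6=0, G7=0 → 0; observed 1. Eliminates G0 stuck-at-0, G1 stuck-at-0, G2 stuck-at-0, G3 stuck-at-1, G3 inverted output, G4 stuck-at-1, G6 stuck-at-0, G7 stuck-at-0.
Test 3 (in0=1, in1=1, in2=0, in3=0, in4=1): fault-free G0=1, G1=1, G2=0, G3=0, G4=1, G5=0, G6=0, G7=0 → 0; observed 0. Eliminates G2 inverted output, G4 inverted output, G5 stuck-at-1, G5 inverted output, G6 inverted output, G7 inverted output.
Test 4 (in0=0, in1=0, in2=1, in3=1, in4=0): fault-free G0=0, G1=1, G2=1, G3=1, G4=0, G5=1, G6=0, G7=1 → 1; observed 1. Eliminates G0 inverted output.
Only G1 inverted output is consistent with every test.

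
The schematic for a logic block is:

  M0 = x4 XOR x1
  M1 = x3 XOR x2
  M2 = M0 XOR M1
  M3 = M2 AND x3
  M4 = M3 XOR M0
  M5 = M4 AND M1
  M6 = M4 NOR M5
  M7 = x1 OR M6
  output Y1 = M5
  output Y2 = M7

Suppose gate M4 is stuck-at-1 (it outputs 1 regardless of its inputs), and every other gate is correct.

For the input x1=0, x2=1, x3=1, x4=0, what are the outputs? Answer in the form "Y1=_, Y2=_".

Propagate with M4 forced: M0=0, M1=0, M2=0, M3=0, M4=1 [stuck-at-1], M5=0, M6=0, M7=0.
So the outputs are Y1=0, Y2=0. (Without the fault they would be Y1=0, Y2=1.)

Y1=0, Y2=0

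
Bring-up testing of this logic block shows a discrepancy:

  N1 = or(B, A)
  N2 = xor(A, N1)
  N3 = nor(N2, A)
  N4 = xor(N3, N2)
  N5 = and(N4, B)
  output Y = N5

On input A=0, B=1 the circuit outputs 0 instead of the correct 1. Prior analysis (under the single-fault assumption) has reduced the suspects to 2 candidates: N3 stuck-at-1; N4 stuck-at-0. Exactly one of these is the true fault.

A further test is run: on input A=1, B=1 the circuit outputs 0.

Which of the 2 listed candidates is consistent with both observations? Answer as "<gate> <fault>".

Evaluate each candidate on input A=1, B=1:
  N3 stuck-at-1: N1=1, N2=0, N3=1 [stuck-at-1], N4=1, N5=1 → 1 — eliminated
  N4 stuck-at-0: N1=1, N2=0, N3=0, N4=0 [stuck-at-0], N5=0 → 0 — matches
Only N4 stuck-at-0 reproduces the observed 0.

N4 stuck-at-0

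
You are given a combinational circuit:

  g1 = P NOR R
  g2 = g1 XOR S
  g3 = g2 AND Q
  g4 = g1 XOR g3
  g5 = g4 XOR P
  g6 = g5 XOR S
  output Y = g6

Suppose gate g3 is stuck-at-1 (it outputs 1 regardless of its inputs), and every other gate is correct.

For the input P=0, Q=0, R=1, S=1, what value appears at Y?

Propagate with g3 forced: g1=0, g2=1, g3=1 [stuck-at-1], g4=1, g5=1, g6=0.
So Y = 0. (Without the fault it would be 1.)

0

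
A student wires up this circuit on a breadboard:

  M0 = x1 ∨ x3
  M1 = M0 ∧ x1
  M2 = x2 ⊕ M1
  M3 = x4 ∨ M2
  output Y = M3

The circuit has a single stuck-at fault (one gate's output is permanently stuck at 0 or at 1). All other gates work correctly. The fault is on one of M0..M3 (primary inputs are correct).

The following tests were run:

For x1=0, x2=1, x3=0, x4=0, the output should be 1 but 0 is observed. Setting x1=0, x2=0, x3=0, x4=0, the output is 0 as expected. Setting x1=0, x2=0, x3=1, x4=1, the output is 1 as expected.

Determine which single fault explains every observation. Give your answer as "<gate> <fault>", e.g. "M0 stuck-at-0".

M2 stuck-at-0

Fault-free values for test 1 (x1=0, x2=1, x3=0, x4=0): M0=0, M1=0, M2=1, M3=1, giving Y=1. Observed 0.
Test 1: faults giving observed 0 are {M1 stuck-at-1, M2 stuck-at-0, M3 stuck-at-0}.
Test 2 (x1=0, x2=0, x3=0, x4=0): fault-free M0=0, M1=0, M2=0, M3=0 → 0; observed 0. Eliminates M1 stuck-at-1.
Test 3 (x1=0, x2=0, x3=1, x4=1): fault-free M0=1, M1=0, M2=0, M3=1 → 1; observed 1. Eliminates M3 stuck-at-0.
Only M2 stuck-at-0 is consistent with every test.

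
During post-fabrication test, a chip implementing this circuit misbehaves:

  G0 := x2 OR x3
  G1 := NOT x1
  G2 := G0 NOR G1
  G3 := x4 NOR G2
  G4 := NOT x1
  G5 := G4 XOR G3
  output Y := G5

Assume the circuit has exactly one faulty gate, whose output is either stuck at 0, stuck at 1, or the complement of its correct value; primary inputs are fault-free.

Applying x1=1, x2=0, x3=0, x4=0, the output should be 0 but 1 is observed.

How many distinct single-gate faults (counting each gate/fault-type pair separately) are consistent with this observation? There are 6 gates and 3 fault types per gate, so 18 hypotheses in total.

12

Fault-free: G0=0, G1=0, G2=1, G3=0, G4=0, G5=0 → 0. Observed 1.
  G0: stuck-at-1, inverted output ✓; others ✗
  G1: stuck-at-1, inverted output ✓; others ✗
  G2: stuck-at-0, inverted output ✓; others ✗
  G3: stuck-at-1, inverted output ✓; others ✗
  G4: stuck-at-1, inverted output ✓; others ✗
  G5: stuck-at-1, inverted output ✓; others ✗
Consistent faults: {G0 stuck-at-1, G0 inverted output, G1 stuck-at-1, G1 inverted output, G2 stuck-at-0, G2 inverted output, G3 stuck-at-1, G3 inverted output, G4 stuck-at-1, G4 inverted output, G5 stuck-at-1, G5 inverted output} — 12 in all.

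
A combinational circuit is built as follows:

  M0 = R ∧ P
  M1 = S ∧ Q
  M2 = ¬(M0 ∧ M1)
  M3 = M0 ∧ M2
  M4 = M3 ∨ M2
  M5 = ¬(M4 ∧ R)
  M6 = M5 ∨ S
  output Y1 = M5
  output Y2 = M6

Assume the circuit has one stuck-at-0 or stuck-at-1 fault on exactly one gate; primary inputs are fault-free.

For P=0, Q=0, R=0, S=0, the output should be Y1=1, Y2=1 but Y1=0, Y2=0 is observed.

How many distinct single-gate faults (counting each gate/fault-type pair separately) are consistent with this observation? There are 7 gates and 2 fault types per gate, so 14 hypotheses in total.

Fault-free: M0=0, M1=0, M2=1, M3=0, M4=1, M5=1, M6=1 → Y1=1, Y2=1. Observed Y1=0, Y2=0.
  M0 stuck-at-0: output Y1=1, Y2=1 ✗
  M0 stuck-at-1: output Y1=1, Y2=1 ✗
  M1 stuck-at-0: output Y1=1, Y2=1 ✗
  M1 stuck-at-1: output Y1=1, Y2=1 ✗
  M2 stuck-at-0: output Y1=1, Y2=1 ✗
  M2 stuck-at-1: output Y1=1, Y2=1 ✗
  M3 stuck-at-0: output Y1=1, Y2=1 ✗
  M3 stuck-at-1: output Y1=1, Y2=1 ✗
  M4 stuck-at-0: output Y1=1, Y2=1 ✗
  M4 stuck-at-1: output Y1=1, Y2=1 ✗
  M5 stuck-at-0: output Y1=0, Y2=0 ✓
  M5 stuck-at-1: output Y1=1, Y2=1 ✗
  M6 stuck-at-0: output Y1=1, Y2=0 ✗
  M6 stuck-at-1: output Y1=1, Y2=1 ✗
Consistent faults: {M5 stuck-at-0} — 1 in all.

1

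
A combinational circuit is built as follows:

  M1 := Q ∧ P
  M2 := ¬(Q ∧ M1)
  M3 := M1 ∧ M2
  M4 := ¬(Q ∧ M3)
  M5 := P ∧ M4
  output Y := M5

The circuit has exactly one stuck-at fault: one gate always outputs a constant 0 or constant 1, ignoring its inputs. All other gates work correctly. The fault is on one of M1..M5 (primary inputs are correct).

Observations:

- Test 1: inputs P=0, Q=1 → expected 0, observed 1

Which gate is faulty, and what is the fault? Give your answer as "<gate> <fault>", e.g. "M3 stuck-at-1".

Fault-free values for test 1 (P=0, Q=1): M1=0, M2=1, M3=0, M4=1, M5=0, giving Y=0. Observed 1.
Test 1: faults giving observed 1 are {M5 stuck-at-1}.
Only M5 stuck-at-1 is consistent with every test.

M5 stuck-at-1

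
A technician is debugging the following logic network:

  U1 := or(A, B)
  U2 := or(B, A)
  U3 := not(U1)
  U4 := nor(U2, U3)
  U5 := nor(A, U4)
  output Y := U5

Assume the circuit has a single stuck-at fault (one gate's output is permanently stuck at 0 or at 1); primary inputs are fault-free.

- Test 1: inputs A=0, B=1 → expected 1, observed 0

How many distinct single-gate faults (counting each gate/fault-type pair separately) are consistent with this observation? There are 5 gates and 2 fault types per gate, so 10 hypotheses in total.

3

Fault-free: U1=1, U2=1, U3=0, U4=0, U5=1 → 1. Observed 0.
  U1 stuck-at-0: output 1 ✗
  U1 stuck-at-1: output 1 ✗
  U2 stuck-at-0: output 0 ✓
  U2 stuck-at-1: output 1 ✗
  U3 stuck-at-0: output 1 ✗
  U3 stuck-at-1: output 1 ✗
  U4 stuck-at-0: output 1 ✗
  U4 stuck-at-1: output 0 ✓
  U5 stuck-at-0: output 0 ✓
  U5 stuck-at-1: output 1 ✗
Consistent faults: {U2 stuck-at-0, U4 stuck-at-1, U5 stuck-at-0} — 3 in all.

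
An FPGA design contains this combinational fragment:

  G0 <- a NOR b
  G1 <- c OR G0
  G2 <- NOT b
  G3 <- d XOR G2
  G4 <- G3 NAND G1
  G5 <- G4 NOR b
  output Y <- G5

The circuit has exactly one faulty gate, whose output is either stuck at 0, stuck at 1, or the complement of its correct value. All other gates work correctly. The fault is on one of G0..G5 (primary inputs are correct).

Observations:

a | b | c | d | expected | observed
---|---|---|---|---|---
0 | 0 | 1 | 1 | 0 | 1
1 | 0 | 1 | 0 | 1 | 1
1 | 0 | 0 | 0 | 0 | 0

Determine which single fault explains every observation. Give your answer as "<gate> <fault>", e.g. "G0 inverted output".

G3 stuck-at-1

Fault-free values for test 1 (a=0, b=0, c=1, d=1): G0=1, G1=1, G2=1, G3=0, G4=1, G5=0, giving Y=0. Observed 1.
Test 1: faults giving observed 1 are {G2 stuck-at-0, G2 inverted output, G3 stuck-at-1, G3 inverted output, G4 stuck-at-0, G4 inverted output, G5 stuck-at-1, G5 inverted output}.
Test 2 (a=1, b=0, c=1, d=0): fault-free G0=0, G1=1, G2=1, G3=1, G4=0, G5=1 → 1; observed 1. Eliminates G2 stuck-at-0, G2 inverted output, G3 inverted output, G4 inverted output, G5 inverted output.
Test 3 (a=1, b=0, c=0, d=0): fault-free G0=0, G1=0, G2=1, G3=1, G4=1, G5=0 → 0; observed 0. Eliminates G4 stuck-at-0, G5 stuck-at-1.
Only G3 stuck-at-1 is consistent with every test.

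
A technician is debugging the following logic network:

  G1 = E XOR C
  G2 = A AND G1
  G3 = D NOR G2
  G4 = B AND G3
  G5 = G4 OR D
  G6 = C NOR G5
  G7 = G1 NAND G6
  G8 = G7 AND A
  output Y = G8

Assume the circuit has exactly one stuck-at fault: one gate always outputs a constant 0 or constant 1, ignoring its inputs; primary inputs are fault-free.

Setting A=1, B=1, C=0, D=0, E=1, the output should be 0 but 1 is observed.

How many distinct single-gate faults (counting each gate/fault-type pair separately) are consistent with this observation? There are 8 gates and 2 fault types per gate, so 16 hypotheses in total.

Fault-free: G1=1, G2=1, G3=0, G4=0, G5=0, G6=1, G7=0, G8=0 → 0. Observed 1.
  G1: stuck-at-0 ✓; others ✗
  G2: stuck-at-0 ✓; others ✗
  G3: stuck-at-1 ✓; others ✗
  G4: stuck-at-1 ✓; others ✗
  G5: stuck-at-1 ✓; others ✗
  G6: stuck-at-0 ✓; others ✗
  G7: stuck-at-1 ✓; others ✗
  G8: stuck-at-1 ✓; others ✗
Consistent faults: {G1 stuck-at-0, G2 stuck-at-0, G3 stuck-at-1, G4 stuck-at-1, G5 stuck-at-1, G6 stuck-at-0, G7 stuck-at-1, G8 stuck-at-1} — 8 in all.

8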